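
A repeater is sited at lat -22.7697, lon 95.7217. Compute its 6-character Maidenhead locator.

Shift to the Maidenhead origin (180°W, 90°S): lon 275.7217, lat 67.2303.
Field: lon ⌊275.7217/20⌋ = 13 → N; lat ⌊67.2303/10⌋ = 6 → G.
Square: lon ⌊15.7217/2⌋ = 7; lat ⌊7.2303/1⌋ = 7.
Subsquare: lon ⌊1.7217/0.0833333⌋ = 20 → u; lat ⌊0.2303/0.0416667⌋ = 5 → f.

NG77uf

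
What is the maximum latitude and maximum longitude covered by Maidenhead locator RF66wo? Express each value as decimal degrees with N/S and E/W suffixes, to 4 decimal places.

33.3750° S, 173.9167° E

Field R=17, F=5: +17·20° lon, +5·10° lat → SW at lon 160°, lat -40°.
Square 6, 6: +6·2° lon, +6·1° lat → SW at lon 172°, lat -34°.
Subsquare w=22, o=14: +22·0.0833333° lon, +14·0.0416667° lat → SW at lon 173.833°, lat -33.4167°.
Cell spans 0.0833333° lon × 0.0416667° lat. NE corner is SW corner plus one full cell.
latitude 33.3750° S, longitude 173.9167° E.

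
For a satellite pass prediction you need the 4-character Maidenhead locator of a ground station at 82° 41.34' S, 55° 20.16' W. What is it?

Add 180° to longitude and 90° to latitude: 124.66, 7.31.
Field: 124.66/20 → 6 → G, 7.31/10 → 0 → A; chars GA.
Square: 4.66/2 → 2, 7.31/1 → 7; chars 27.

GA27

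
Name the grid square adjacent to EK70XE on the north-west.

Longitude subsquare x = 23; −1 → 22 = w.
Latitude subsquare e = 4; +1 → 5 = f.

EK70wf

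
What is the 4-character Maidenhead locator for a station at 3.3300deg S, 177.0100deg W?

Add 180° to longitude and 90° to latitude: 2.99, 86.67.
Field (20°×10°, letters A–R): 2.99/20 → 0 → A, 86.67/10 → 8 → I; chars AI.
Square (2°×1°, digits 0–9): 2.99/2 → 1, 6.67/1 → 6; chars 16.

AI16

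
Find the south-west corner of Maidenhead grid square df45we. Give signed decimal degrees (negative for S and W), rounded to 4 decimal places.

Field D=3, F=5: +3·20° lon, +5·10° lat → SW at lon -120°, lat -40°.
Square 4, 5: +4·2° lon, +5·1° lat → SW at lon -112°, lat -35°.
Subsquare w=22, e=4: +22·0.0833333° lon, +4·0.0416667° lat → SW at lon -110.167°, lat -34.8333°.
latitude -34.8333, longitude -110.1667.

-34.8333, -110.1667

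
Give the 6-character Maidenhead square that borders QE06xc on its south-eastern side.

QE16ab

Longitude subsquare x = 23; +1 → 24, wraps to 0 = a, carry into square.
Longitude square 0; +1 → 1.
Latitude subsquare c = 2; −1 → 1 = b.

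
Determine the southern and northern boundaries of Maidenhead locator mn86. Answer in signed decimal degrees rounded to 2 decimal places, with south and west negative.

Field M=12, N=13: +12·20° lon, +13·10° lat → SW at lon 60°, lat 40°.
Square 8, 6: +8·2° lon, +6·1° lat → SW at lon 76°, lat 46°.
Cell spans 2° lon × 1° lat.
south 46.00, north 47.00.

46.00, 47.00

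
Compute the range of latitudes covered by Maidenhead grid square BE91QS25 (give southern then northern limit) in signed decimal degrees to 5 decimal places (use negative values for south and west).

-48.22917, -48.22500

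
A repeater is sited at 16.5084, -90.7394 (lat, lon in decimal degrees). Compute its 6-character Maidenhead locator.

EK46pm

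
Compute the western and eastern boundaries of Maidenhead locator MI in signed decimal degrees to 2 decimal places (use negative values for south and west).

Field M=12, I=8: +12·20° lon, +8·10° lat → SW at lon 60°, lat -10°.
Cell spans 20° lon × 10° lat.
west 60.00, east 80.00.

60.00, 80.00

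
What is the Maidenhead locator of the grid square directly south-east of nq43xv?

NQ53au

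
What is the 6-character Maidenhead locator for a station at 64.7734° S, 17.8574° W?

IC15bf

Add 180° to longitude and 90° to latitude: 162.1426, 25.2266.
Field (20°×10°, letters A–R): lon ⌊162.1426/20⌋ = 8 → I; lat ⌊25.2266/10⌋ = 2 → C.
Square (2°×1°, digits 0–9): lon ⌊2.1426/2⌋ = 1; lat ⌊5.2266/1⌋ = 5.
Subsquare (5′×2.5′, letters a–x): lon ⌊0.1426/0.0833333⌋ = 1 → b; lat ⌊0.2266/0.0416667⌋ = 5 → f.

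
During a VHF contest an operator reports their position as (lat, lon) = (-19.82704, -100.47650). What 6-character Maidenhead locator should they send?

DH90se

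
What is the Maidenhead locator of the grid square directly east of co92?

Longitude square 9; +1 → 10, wraps to 0, carry into field.
Longitude field C = 2; +1 → 3 = D.
The latitude characters are unchanged.

DO02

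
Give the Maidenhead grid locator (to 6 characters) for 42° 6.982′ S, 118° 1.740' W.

DE07xv

Offset from 180°W / 90°S: lon 61.9710°, lat 47.8836°.
Field (20°×10°, letters A–R): lon ⌊61.9710/20⌋ = 3 → D; lat ⌊47.8836/10⌋ = 4 → E.
Square (2°×1°, digits 0–9): lon ⌊1.9710/2⌋ = 0; lat ⌊7.8836/1⌋ = 7.
Subsquare (5′×2.5′, letters a–x): lon ⌊1.9710/0.0833333⌋ = 23 → x; lat ⌊0.8836/0.0416667⌋ = 21 → v.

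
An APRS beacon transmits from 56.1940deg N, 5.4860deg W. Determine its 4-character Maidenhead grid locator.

Add 180° to longitude and 90° to latitude: 174.51, 146.19.
Field: lon ⌊174.51/20⌋ = 8 → I; lat ⌊146.19/10⌋ = 14 → O.
Square: lon ⌊14.51/2⌋ = 7; lat ⌊6.19/1⌋ = 6.

IO76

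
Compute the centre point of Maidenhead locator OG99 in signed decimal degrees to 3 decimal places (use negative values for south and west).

-20.500, 119.000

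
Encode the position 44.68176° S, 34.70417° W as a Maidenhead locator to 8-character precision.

HE25ph56

Shift to the Maidenhead origin (180°W, 90°S): lon 145.29583, lat 45.31824.
Field (20°×10°, letters A–R): 145.29583/20 → 7 → H, 45.31824/10 → 4 → E; chars HE.
Square (2°×1°, digits 0–9): 5.29583/2 → 2, 5.31824/1 → 5; chars 25.
Subsquare (5′×2.5′, letters a–x): 1.29583/0.0833333 → 15 → p, 0.31824/0.0416667 → 7 → h; chars ph.
Extended square (30″×15″, digits 0–9): 0.04583/0.00833333 → 5, 0.02657/0.00416667 → 6; chars 56.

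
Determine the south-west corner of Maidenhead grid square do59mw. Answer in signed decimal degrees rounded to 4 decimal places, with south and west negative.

59.9167, -109.0000

Field D=3, O=14: +3·20° lon, +14·10° lat → SW at lon -120°, lat 50°.
Square 5, 9: +5·2° lon, +9·1° lat → SW at lon -110°, lat 59°.
Subsquare m=12, w=22: +12·0.0833333° lon, +22·0.0416667° lat → SW at lon -109°, lat 59.9167°.
latitude 59.9167, longitude -109.0000.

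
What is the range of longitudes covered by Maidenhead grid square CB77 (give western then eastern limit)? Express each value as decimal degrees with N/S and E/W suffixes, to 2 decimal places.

126.00° W, 124.00° W

Field C=2, B=1: +2·20° lon, +1·10° lat → SW at lon -140°, lat -80°.
Square 7, 7: +7·2° lon, +7·1° lat → SW at lon -126°, lat -73°.
Cell spans 2° lon × 1° lat.
west 126.00° W, east 124.00° W.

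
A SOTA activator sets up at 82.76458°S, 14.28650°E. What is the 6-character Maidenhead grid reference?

JA77df

Shift to the Maidenhead origin (180°W, 90°S): lon 194.2865, lat 7.2354.
Field (20°×10°, letters A–R): 194.2865/20 → 9 → J, 7.2354/10 → 0 → A; chars JA.
Square (2°×1°, digits 0–9): 14.2865/2 → 7, 7.2354/1 → 7; chars 77.
Subsquare (5′×2.5′, letters a–x): 0.2865/0.0833333 → 3 → d, 0.2354/0.0416667 → 5 → f; chars df.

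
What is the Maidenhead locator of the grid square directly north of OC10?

OC11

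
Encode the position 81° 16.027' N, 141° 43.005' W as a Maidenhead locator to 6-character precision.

BR91dg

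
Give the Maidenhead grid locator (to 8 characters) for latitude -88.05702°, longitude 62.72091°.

Shift to the Maidenhead origin (180°W, 90°S): lon 242.72091, lat 1.94298.
Field: 242.72091/20 → 12 → M, 1.94298/10 → 0 → A; chars MA.
Square: 2.72091/2 → 1, 1.94298/1 → 1; chars 11.
Subsquare: 0.72091/0.0833333 → 8 → i, 0.94298/0.0416667 → 22 → w; chars iw.
Extended square: 0.05424/0.00833333 → 6, 0.02631/0.00416667 → 6; chars 66.

MA11iw66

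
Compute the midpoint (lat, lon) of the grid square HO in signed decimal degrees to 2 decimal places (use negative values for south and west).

55.00, -30.00

Field H=7, O=14: +7·20° lon, +14·10° lat → SW at lon -40°, lat 50°.
Cell spans 20° lon × 10° lat. Centre is SW corner plus half of each.
latitude 55.00, longitude -30.00.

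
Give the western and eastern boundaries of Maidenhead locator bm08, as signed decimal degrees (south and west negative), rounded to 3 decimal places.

Field B=1, M=12: +1·20° lon, +12·10° lat → SW at lon -160°, lat 30°.
Square 0, 8: +0·2° lon, +8·1° lat → SW at lon -160°, lat 38°.
Cell spans 2° lon × 1° lat.
west -160.000, east -158.000.

-160.000, -158.000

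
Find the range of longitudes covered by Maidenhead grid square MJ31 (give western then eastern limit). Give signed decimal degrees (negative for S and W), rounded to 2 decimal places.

66.00, 68.00

Field M=12, J=9: +12·20° lon, +9·10° lat → SW at lon 60°, lat 0°.
Square 3, 1: +3·2° lon, +1·1° lat → SW at lon 66°, lat 1°.
Cell spans 2° lon × 1° lat.
west 66.00, east 68.00.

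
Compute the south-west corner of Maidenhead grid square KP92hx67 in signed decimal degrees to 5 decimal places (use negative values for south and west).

Field K=10, P=15: +10·20° lon, +15·10° lat → SW at lon 20°, lat 60°.
Square 9, 2: +9·2° lon, +2·1° lat → SW at lon 38°, lat 62°.
Subsquare h=7, x=23: +7·0.0833333° lon, +23·0.0416667° lat → SW at lon 38.5833°, lat 62.9583°.
Extended square 6, 7: +6·0.00833333° lon, +7·0.00416667° lat → SW at lon 38.6333°, lat 62.9875°.
latitude 62.98750, longitude 38.63333.

62.98750, 38.63333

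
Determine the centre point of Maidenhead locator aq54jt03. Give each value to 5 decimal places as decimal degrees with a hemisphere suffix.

74.80625° N, 169.24583° W

Field A=0, Q=16: +0·20° lon, +16·10° lat → SW at lon -180°, lat 70°.
Square 5, 4: +5·2° lon, +4·1° lat → SW at lon -170°, lat 74°.
Subsquare j=9, t=19: +9·0.0833333° lon, +19·0.0416667° lat → SW at lon -169.25°, lat 74.7917°.
Extended square 0, 3: +0·0.00833333° lon, +3·0.00416667° lat → SW at lon -169.25°, lat 74.8042°.
Cell spans 0.00833333° lon × 0.00416667° lat. Centre is SW corner plus half of each.
latitude 74.80625° N, longitude 169.24583° W.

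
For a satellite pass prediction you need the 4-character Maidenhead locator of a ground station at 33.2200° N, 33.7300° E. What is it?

KM63

Offset from 180°W / 90°S: lon 213.73°, lat 123.22°.
Field: 213.73/20 → 10 → K, 123.22/10 → 12 → M; chars KM.
Square: 13.73/2 → 6, 3.22/1 → 3; chars 63.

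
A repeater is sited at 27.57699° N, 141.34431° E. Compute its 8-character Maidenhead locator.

QL07qn18

Add 180° to longitude and 90° to latitude: 321.34431, 117.57699.
Field: 321.34431/20 → 16 → Q, 117.57699/10 → 11 → L; chars QL.
Square: 1.34431/2 → 0, 7.57699/1 → 7; chars 07.
Subsquare: 1.34431/0.0833333 → 16 → q, 0.57699/0.0416667 → 13 → n; chars qn.
Extended square: 0.01098/0.00833333 → 1, 0.03532/0.00416667 → 8; chars 18.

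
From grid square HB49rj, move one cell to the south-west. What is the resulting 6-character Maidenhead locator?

HB49qi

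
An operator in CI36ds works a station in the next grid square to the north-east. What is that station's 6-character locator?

Longitude subsquare d = 3; +1 → 4 = e.
Latitude subsquare s = 18; +1 → 19 = t.

CI36et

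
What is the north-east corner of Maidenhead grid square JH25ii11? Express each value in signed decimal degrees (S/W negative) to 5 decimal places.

-14.65833, 4.68333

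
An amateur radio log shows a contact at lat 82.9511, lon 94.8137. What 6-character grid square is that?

NR72jw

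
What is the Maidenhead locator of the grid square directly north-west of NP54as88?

NP54as79

Longitude extended square 8; −1 → 7.
Latitude extended square 8; +1 → 9.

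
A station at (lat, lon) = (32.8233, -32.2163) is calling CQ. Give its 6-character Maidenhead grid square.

HM32vt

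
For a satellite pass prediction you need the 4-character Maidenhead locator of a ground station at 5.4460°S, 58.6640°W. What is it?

Offset from 180°W / 90°S: lon 121.34°, lat 84.55°.
Field: 121.34/20 → 6 → G, 84.55/10 → 8 → I; chars GI.
Square: 1.34/2 → 0, 4.55/1 → 4; chars 04.

GI04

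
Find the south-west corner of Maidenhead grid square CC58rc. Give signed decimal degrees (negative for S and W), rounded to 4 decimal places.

Field C=2, C=2: +2·20° lon, +2·10° lat → SW at lon -140°, lat -70°.
Square 5, 8: +5·2° lon, +8·1° lat → SW at lon -130°, lat -62°.
Subsquare r=17, c=2: +17·0.0833333° lon, +2·0.0416667° lat → SW at lon -128.583°, lat -61.9167°.
latitude -61.9167, longitude -128.5833.

-61.9167, -128.5833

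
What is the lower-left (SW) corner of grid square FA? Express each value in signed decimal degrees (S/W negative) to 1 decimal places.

-90.0, -80.0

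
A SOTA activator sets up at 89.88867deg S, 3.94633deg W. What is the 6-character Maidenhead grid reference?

IA80ac

Add 180° to longitude and 90° to latitude: 176.0537, 0.1113.
Field: 176.0537/20 → 8 → I, 0.1113/10 → 0 → A; chars IA.
Square: 16.0537/2 → 8, 0.1113/1 → 0; chars 80.
Subsquare: 0.0537/0.0833333 → 0 → a, 0.1113/0.0416667 → 2 → c; chars ac.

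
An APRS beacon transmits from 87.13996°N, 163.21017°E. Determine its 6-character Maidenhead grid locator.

Add 180° to longitude and 90° to latitude: 343.2102, 177.1400.
Field (20°×10°, letters A–R): lon ⌊343.2102/20⌋ = 17 → R; lat ⌊177.1400/10⌋ = 17 → R.
Square (2°×1°, digits 0–9): lon ⌊3.2102/2⌋ = 1; lat ⌊7.1400/1⌋ = 7.
Subsquare (5′×2.5′, letters a–x): lon ⌊1.2102/0.0833333⌋ = 14 → o; lat ⌊0.1400/0.0416667⌋ = 3 → d.

RR17od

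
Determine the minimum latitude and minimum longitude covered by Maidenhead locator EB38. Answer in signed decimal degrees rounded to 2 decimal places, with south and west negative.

-72.00, -94.00

Field E=4, B=1: +4·20° lon, +1·10° lat → SW at lon -100°, lat -80°.
Square 3, 8: +3·2° lon, +8·1° lat → SW at lon -94°, lat -72°.
latitude -72.00, longitude -94.00.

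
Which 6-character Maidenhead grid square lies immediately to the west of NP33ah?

NP23xh

Longitude subsquare a = 0; −1 → -1, wraps to 23 = x, carry into square.
Longitude square 3; −1 → 2.
The latitude characters are unchanged.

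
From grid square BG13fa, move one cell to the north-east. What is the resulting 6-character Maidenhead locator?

BG13gb

Longitude subsquare f = 5; +1 → 6 = g.
Latitude subsquare a = 0; +1 → 1 = b.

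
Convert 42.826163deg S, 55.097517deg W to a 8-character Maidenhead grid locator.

Offset from 180°W / 90°S: lon 124.90248°, lat 47.17384°.
Field: 124.90248/20 → 6 → G, 47.17384/10 → 4 → E; chars GE.
Square: 4.90248/2 → 2, 7.17384/1 → 7; chars 27.
Subsquare: 0.90248/0.0833333 → 10 → k, 0.17384/0.0416667 → 4 → e; chars ke.
Extended square: 0.06915/0.00833333 → 8, 0.00717/0.00416667 → 1; chars 81.

GE27ke81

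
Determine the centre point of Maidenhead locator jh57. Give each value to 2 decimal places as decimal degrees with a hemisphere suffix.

Field J=9, H=7: +9·20° lon, +7·10° lat → SW at lon 0°, lat -20°.
Square 5, 7: +5·2° lon, +7·1° lat → SW at lon 10°, lat -13°.
Cell spans 2° lon × 1° lat. Centre is SW corner plus half of each.
latitude 12.50° S, longitude 11.00° E.

12.50° S, 11.00° E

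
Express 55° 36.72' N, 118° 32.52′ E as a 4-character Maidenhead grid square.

Add 180° to longitude and 90° to latitude: 298.54, 145.61.
Field: 298.54/20 → 14 → O, 145.61/10 → 14 → O; chars OO.
Square: 18.54/2 → 9, 5.61/1 → 5; chars 95.

OO95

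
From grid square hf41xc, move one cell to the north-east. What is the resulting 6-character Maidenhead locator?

HF51ad

Longitude subsquare x = 23; +1 → 24, wraps to 0 = a, carry into square.
Longitude square 4; +1 → 5.
Latitude subsquare c = 2; +1 → 3 = d.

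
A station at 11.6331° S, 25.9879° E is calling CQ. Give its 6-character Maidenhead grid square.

Shift to the Maidenhead origin (180°W, 90°S): lon 205.9879, lat 78.3669.
Field (20°×10°, letters A–R): 205.9879/20 → 10 → K, 78.3669/10 → 7 → H; chars KH.
Square (2°×1°, digits 0–9): 5.9879/2 → 2, 8.3669/1 → 8; chars 28.
Subsquare (5′×2.5′, letters a–x): 1.9879/0.0833333 → 23 → x, 0.3669/0.0416667 → 8 → i; chars xi.

KH28xi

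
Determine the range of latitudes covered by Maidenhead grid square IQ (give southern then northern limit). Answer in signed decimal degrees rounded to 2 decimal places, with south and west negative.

70.00, 80.00

Field I=8, Q=16: +8·20° lon, +16·10° lat → SW at lon -20°, lat 70°.
Cell spans 20° lon × 10° lat.
south 70.00, north 80.00.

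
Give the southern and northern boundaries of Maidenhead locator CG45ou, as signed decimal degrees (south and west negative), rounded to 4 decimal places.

Field C=2, G=6: +2·20° lon, +6·10° lat → SW at lon -140°, lat -30°.
Square 4, 5: +4·2° lon, +5·1° lat → SW at lon -132°, lat -25°.
Subsquare o=14, u=20: +14·0.0833333° lon, +20·0.0416667° lat → SW at lon -130.833°, lat -24.1667°.
Cell spans 0.0833333° lon × 0.0416667° lat.
south -24.1667, north -24.1250.

-24.1667, -24.1250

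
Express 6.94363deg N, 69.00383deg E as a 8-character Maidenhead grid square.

MJ46mw06

Shift to the Maidenhead origin (180°W, 90°S): lon 249.00383, lat 96.94363.
Field (20°×10°, letters A–R): lon ⌊249.00383/20⌋ = 12 → M; lat ⌊96.94363/10⌋ = 9 → J.
Square (2°×1°, digits 0–9): lon ⌊9.00383/2⌋ = 4; lat ⌊6.94363/1⌋ = 6.
Subsquare (5′×2.5′, letters a–x): lon ⌊1.00383/0.0833333⌋ = 12 → m; lat ⌊0.94363/0.0416667⌋ = 22 → w.
Extended square (30″×15″, digits 0–9): lon ⌊0.00383/0.00833333⌋ = 0; lat ⌊0.02696/0.00416667⌋ = 6.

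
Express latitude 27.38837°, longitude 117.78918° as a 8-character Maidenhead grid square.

OL87vj43

Add 180° to longitude and 90° to latitude: 297.78918, 117.38837.
Field: 297.78918/20 → 14 → O, 117.38837/10 → 11 → L; chars OL.
Square: 17.78918/2 → 8, 7.38837/1 → 7; chars 87.
Subsquare: 1.78918/0.0833333 → 21 → v, 0.38837/0.0416667 → 9 → j; chars vj.
Extended square: 0.03918/0.00833333 → 4, 0.01337/0.00416667 → 3; chars 43.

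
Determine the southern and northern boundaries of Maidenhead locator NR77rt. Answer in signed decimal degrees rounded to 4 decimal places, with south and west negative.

87.7917, 87.8333

Field N=13, R=17: +13·20° lon, +17·10° lat → SW at lon 80°, lat 80°.
Square 7, 7: +7·2° lon, +7·1° lat → SW at lon 94°, lat 87°.
Subsquare r=17, t=19: +17·0.0833333° lon, +19·0.0416667° lat → SW at lon 95.4167°, lat 87.7917°.
Cell spans 0.0833333° lon × 0.0416667° lat.
south 87.7917, north 87.8333.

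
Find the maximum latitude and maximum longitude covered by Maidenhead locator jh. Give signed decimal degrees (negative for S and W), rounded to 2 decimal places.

Field J=9, H=7: +9·20° lon, +7·10° lat → SW at lon 0°, lat -20°.
Cell spans 20° lon × 10° lat. NE corner is SW corner plus one full cell.
latitude -10.00, longitude 20.00.

-10.00, 20.00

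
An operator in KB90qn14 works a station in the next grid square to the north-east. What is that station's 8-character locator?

KB90qn25

Longitude extended square 1; +1 → 2.
Latitude extended square 4; +1 → 5.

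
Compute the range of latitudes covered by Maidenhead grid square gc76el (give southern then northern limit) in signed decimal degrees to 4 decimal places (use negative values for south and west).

Field G=6, C=2: +6·20° lon, +2·10° lat → SW at lon -60°, lat -70°.
Square 7, 6: +7·2° lon, +6·1° lat → SW at lon -46°, lat -64°.
Subsquare e=4, l=11: +4·0.0833333° lon, +11·0.0416667° lat → SW at lon -45.6667°, lat -63.5417°.
Cell spans 0.0833333° lon × 0.0416667° lat.
south -63.5417, north -63.5000.

-63.5417, -63.5000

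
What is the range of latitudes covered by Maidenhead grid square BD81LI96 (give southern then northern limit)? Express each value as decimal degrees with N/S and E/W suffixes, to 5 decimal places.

Field B=1, D=3: +1·20° lon, +3·10° lat → SW at lon -160°, lat -60°.
Square 8, 1: +8·2° lon, +1·1° lat → SW at lon -144°, lat -59°.
Subsquare l=11, i=8: +11·0.0833333° lon, +8·0.0416667° lat → SW at lon -143.083°, lat -58.6667°.
Extended square 9, 6: +9·0.00833333° lon, +6·0.00416667° lat → SW at lon -143.008°, lat -58.6417°.
Cell spans 0.00833333° lon × 0.00416667° lat.
south 58.64167° S, north 58.63750° S.

58.64167° S, 58.63750° S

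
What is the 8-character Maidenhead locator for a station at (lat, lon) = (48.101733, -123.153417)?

Offset from 180°W / 90°S: lon 56.84658°, lat 138.10173°.
Field (20°×10°, letters A–R): 56.84658/20 → 2 → C, 138.10173/10 → 13 → N; chars CN.
Square (2°×1°, digits 0–9): 16.84658/2 → 8, 8.10173/1 → 8; chars 88.
Subsquare (5′×2.5′, letters a–x): 0.84658/0.0833333 → 10 → k, 0.10173/0.0416667 → 2 → c; chars kc.
Extended square (30″×15″, digits 0–9): 0.01325/0.00833333 → 1, 0.01840/0.00416667 → 4; chars 14.

CN88kc14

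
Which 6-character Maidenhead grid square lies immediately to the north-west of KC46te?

KC46sf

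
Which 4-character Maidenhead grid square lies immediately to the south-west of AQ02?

RQ91

Longitude square 0; −1 → -1, wraps to 9, carry into field.
Longitude field A = 0; −1 → -1, wraps to 17 = R, wrapping around the antimeridian.
Latitude square 2; −1 → 1.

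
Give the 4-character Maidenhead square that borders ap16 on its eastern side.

AP26

Longitude square 1; +1 → 2.
The latitude characters are unchanged.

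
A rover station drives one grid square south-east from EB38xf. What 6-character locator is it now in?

EB48ae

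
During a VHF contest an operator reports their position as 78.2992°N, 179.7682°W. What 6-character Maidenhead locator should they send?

AQ08ch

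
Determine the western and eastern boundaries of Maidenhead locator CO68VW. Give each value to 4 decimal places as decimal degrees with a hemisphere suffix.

Field C=2, O=14: +2·20° lon, +14·10° lat → SW at lon -140°, lat 50°.
Square 6, 8: +6·2° lon, +8·1° lat → SW at lon -128°, lat 58°.
Subsquare v=21, w=22: +21·0.0833333° lon, +22·0.0416667° lat → SW at lon -126.25°, lat 58.9167°.
Cell spans 0.0833333° lon × 0.0416667° lat.
west 126.2500° W, east 126.1667° W.

126.2500° W, 126.1667° W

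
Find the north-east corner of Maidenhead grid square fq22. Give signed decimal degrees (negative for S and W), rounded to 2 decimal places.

73.00, -74.00

Field F=5, Q=16: +5·20° lon, +16·10° lat → SW at lon -80°, lat 70°.
Square 2, 2: +2·2° lon, +2·1° lat → SW at lon -76°, lat 72°.
Cell spans 2° lon × 1° lat. NE corner is SW corner plus one full cell.
latitude 73.00, longitude -74.00.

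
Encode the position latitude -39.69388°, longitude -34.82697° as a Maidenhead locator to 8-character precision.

HF20oh03

Add 180° to longitude and 90° to latitude: 145.17303, 50.30612.
Field: 145.17303/20 → 7 → H, 50.30612/10 → 5 → F; chars HF.
Square: 5.17303/2 → 2, 0.30612/1 → 0; chars 20.
Subsquare: 1.17303/0.0833333 → 14 → o, 0.30612/0.0416667 → 7 → h; chars oh.
Extended square: 0.00636/0.00833333 → 0, 0.01445/0.00416667 → 3; chars 03.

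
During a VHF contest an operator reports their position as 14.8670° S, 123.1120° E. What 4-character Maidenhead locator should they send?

Offset from 180°W / 90°S: lon 303.11°, lat 75.13°.
Field: 303.11/20 → 15 → P, 75.13/10 → 7 → H; chars PH.
Square: 3.11/2 → 1, 5.13/1 → 5; chars 15.

PH15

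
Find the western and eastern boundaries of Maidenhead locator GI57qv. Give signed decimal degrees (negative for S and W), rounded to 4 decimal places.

Field G=6, I=8: +6·20° lon, +8·10° lat → SW at lon -60°, lat -10°.
Square 5, 7: +5·2° lon, +7·1° lat → SW at lon -50°, lat -3°.
Subsquare q=16, v=21: +16·0.0833333° lon, +21·0.0416667° lat → SW at lon -48.6667°, lat -2.125°.
Cell spans 0.0833333° lon × 0.0416667° lat.
west -48.6667, east -48.5833.

-48.6667, -48.5833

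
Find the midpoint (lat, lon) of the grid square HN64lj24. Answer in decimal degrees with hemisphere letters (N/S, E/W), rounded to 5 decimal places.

Field H=7, N=13: +7·20° lon, +13·10° lat → SW at lon -40°, lat 40°.
Square 6, 4: +6·2° lon, +4·1° lat → SW at lon -28°, lat 44°.
Subsquare l=11, j=9: +11·0.0833333° lon, +9·0.0416667° lat → SW at lon -27.0833°, lat 44.375°.
Extended square 2, 4: +2·0.00833333° lon, +4·0.00416667° lat → SW at lon -27.0667°, lat 44.3917°.
Cell spans 0.00833333° lon × 0.00416667° lat. Centre is SW corner plus half of each.
latitude 44.39375° N, longitude 27.06250° W.

44.39375° N, 27.06250° W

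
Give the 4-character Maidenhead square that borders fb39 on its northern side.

Latitude square 9; +1 → 10, wraps to 0, carry into field.
Latitude field B = 1; +1 → 2 = C.
The longitude characters are unchanged.

FC30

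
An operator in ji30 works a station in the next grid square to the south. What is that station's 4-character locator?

Latitude square 0; −1 → -1, wraps to 9, carry into field.
Latitude field I = 8; −1 → 7 = H.
The longitude characters are unchanged.

JH39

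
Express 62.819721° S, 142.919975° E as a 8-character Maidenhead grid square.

Add 180° to longitude and 90° to latitude: 322.91998, 27.18028.
Field: lon ⌊322.91998/20⌋ = 16 → Q; lat ⌊27.18028/10⌋ = 2 → C.
Square: lon ⌊2.91998/2⌋ = 1; lat ⌊7.18028/1⌋ = 7.
Subsquare: lon ⌊0.91998/0.0833333⌋ = 11 → l; lat ⌊0.18028/0.0416667⌋ = 4 → e.
Extended square: lon ⌊0.00331/0.00833333⌋ = 0; lat ⌊0.01361/0.00416667⌋ = 3.

QC17le03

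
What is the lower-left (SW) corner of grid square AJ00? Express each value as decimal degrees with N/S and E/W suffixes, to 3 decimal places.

0.000° N, 180.000° W

Field A=0, J=9: +0·20° lon, +9·10° lat → SW at lon -180°, lat 0°.
Square 0, 0: +0·2° lon, +0·1° lat → SW at lon -180°, lat 0°.
latitude 0.000° N, longitude 180.000° W.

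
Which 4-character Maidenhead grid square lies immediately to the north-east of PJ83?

PJ94

Longitude square 8; +1 → 9.
Latitude square 3; +1 → 4.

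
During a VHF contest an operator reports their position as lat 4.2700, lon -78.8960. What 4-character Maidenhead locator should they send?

Add 180° to longitude and 90° to latitude: 101.10, 94.27.
Field (20°×10°, letters A–R): lon ⌊101.10/20⌋ = 5 → F; lat ⌊94.27/10⌋ = 9 → J.
Square (2°×1°, digits 0–9): lon ⌊1.10/2⌋ = 0; lat ⌊4.27/1⌋ = 4.

FJ04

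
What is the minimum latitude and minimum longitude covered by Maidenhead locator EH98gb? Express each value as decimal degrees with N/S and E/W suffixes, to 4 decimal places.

Field E=4, H=7: +4·20° lon, +7·10° lat → SW at lon -100°, lat -20°.
Square 9, 8: +9·2° lon, +8·1° lat → SW at lon -82°, lat -12°.
Subsquare g=6, b=1: +6·0.0833333° lon, +1·0.0416667° lat → SW at lon -81.5°, lat -11.9583°.
latitude 11.9583° S, longitude 81.5000° W.

11.9583° S, 81.5000° W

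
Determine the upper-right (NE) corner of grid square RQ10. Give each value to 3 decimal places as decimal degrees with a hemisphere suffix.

Field R=17, Q=16: +17·20° lon, +16·10° lat → SW at lon 160°, lat 70°.
Square 1, 0: +1·2° lon, +0·1° lat → SW at lon 162°, lat 70°.
Cell spans 2° lon × 1° lat. NE corner is SW corner plus one full cell.
latitude 71.000° N, longitude 164.000° E.

71.000° N, 164.000° E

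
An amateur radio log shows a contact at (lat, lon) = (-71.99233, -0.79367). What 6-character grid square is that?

Add 180° to longitude and 90° to latitude: 179.2063, 18.0077.
Field: 179.2063/20 → 8 → I, 18.0077/10 → 1 → B; chars IB.
Square: 19.2063/2 → 9, 8.0077/1 → 8; chars 98.
Subsquare: 1.2063/0.0833333 → 14 → o, 0.0077/0.0416667 → 0 → a; chars oa.

IB98oa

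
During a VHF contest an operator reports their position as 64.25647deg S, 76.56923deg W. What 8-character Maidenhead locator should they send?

Offset from 180°W / 90°S: lon 103.43077°, lat 25.74353°.
Field: lon ⌊103.43077/20⌋ = 5 → F; lat ⌊25.74353/10⌋ = 2 → C.
Square: lon ⌊3.43077/2⌋ = 1; lat ⌊5.74353/1⌋ = 5.
Subsquare: lon ⌊1.43077/0.0833333⌋ = 17 → r; lat ⌊0.74353/0.0416667⌋ = 17 → r.
Extended square: lon ⌊0.01410/0.00833333⌋ = 1; lat ⌊0.03520/0.00416667⌋ = 8.

FC15rr18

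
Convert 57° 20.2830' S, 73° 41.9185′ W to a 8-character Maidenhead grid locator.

FD32dp68

Offset from 180°W / 90°S: lon 106.30136°, lat 32.66195°.
Field: 106.30136/20 → 5 → F, 32.66195/10 → 3 → D; chars FD.
Square: 6.30136/2 → 3, 2.66195/1 → 2; chars 32.
Subsquare: 0.30136/0.0833333 → 3 → d, 0.66195/0.0416667 → 15 → p; chars dp.
Extended square: 0.05136/0.00833333 → 6, 0.03695/0.00416667 → 8; chars 68.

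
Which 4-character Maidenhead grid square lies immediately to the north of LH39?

Latitude square 9; +1 → 10, wraps to 0, carry into field.
Latitude field H = 7; +1 → 8 = I.
The longitude characters are unchanged.

LI30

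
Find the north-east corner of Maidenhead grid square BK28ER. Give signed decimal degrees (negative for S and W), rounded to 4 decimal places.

18.7500, -155.5833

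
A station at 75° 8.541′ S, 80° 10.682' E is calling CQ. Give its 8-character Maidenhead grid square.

Offset from 180°W / 90°S: lon 260.17803°, lat 14.85765°.
Field: lon ⌊260.17803/20⌋ = 13 → N; lat ⌊14.85765/10⌋ = 1 → B.
Square: lon ⌊0.17803/2⌋ = 0; lat ⌊4.85765/1⌋ = 4.
Subsquare: lon ⌊0.17803/0.0833333⌋ = 2 → c; lat ⌊0.85765/0.0416667⌋ = 20 → u.
Extended square: lon ⌊0.01137/0.00833333⌋ = 1; lat ⌊0.02432/0.00416667⌋ = 5.

NB04cu15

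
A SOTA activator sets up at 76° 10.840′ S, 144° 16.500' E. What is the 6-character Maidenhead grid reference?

Shift to the Maidenhead origin (180°W, 90°S): lon 324.2750, lat 13.8193.
Field: 324.2750/20 → 16 → Q, 13.8193/10 → 1 → B; chars QB.
Square: 4.2750/2 → 2, 3.8193/1 → 3; chars 23.
Subsquare: 0.2750/0.0833333 → 3 → d, 0.8193/0.0416667 → 19 → t; chars dt.

QB23dt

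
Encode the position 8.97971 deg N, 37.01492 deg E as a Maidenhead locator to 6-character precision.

KJ88mx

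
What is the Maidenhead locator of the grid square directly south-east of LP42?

Longitude square 4; +1 → 5.
Latitude square 2; −1 → 1.

LP51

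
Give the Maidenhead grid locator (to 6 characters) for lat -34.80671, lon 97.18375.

NF85oe

Shift to the Maidenhead origin (180°W, 90°S): lon 277.1838, lat 55.1933.
Field: 277.1838/20 → 13 → N, 55.1933/10 → 5 → F; chars NF.
Square: 17.1838/2 → 8, 5.1933/1 → 5; chars 85.
Subsquare: 1.1838/0.0833333 → 14 → o, 0.1933/0.0416667 → 4 → e; chars oe.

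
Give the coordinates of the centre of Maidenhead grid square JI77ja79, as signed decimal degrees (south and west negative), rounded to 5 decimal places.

Field J=9, I=8: +9·20° lon, +8·10° lat → SW at lon 0°, lat -10°.
Square 7, 7: +7·2° lon, +7·1° lat → SW at lon 14°, lat -3°.
Subsquare j=9, a=0: +9·0.0833333° lon, +0·0.0416667° lat → SW at lon 14.75°, lat -3°.
Extended square 7, 9: +7·0.00833333° lon, +9·0.00416667° lat → SW at lon 14.8083°, lat -2.9625°.
Cell spans 0.00833333° lon × 0.00416667° lat. Centre is SW corner plus half of each.
latitude -2.96042, longitude 14.81250.

-2.96042, 14.81250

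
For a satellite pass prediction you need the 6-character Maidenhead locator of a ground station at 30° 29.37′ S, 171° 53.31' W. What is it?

Offset from 180°W / 90°S: lon 8.1115°, lat 59.5105°.
Field: 8.1115/20 → 0 → A, 59.5105/10 → 5 → F; chars AF.
Square: 8.1115/2 → 4, 9.5105/1 → 9; chars 49.
Subsquare: 0.1115/0.0833333 → 1 → b, 0.5105/0.0416667 → 12 → m; chars bm.

AF49bm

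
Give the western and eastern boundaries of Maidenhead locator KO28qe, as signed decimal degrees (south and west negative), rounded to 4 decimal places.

25.3333, 25.4167

Field K=10, O=14: +10·20° lon, +14·10° lat → SW at lon 20°, lat 50°.
Square 2, 8: +2·2° lon, +8·1° lat → SW at lon 24°, lat 58°.
Subsquare q=16, e=4: +16·0.0833333° lon, +4·0.0416667° lat → SW at lon 25.3333°, lat 58.1667°.
Cell spans 0.0833333° lon × 0.0416667° lat.
west 25.3333, east 25.4167.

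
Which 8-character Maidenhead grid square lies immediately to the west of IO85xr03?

IO85wr93

Longitude extended square 0; −1 → -1, wraps to 9, carry into subsquare.
Longitude subsquare x = 23; −1 → 22 = w.
The latitude characters are unchanged.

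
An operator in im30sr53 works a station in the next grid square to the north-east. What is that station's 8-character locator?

Longitude extended square 5; +1 → 6.
Latitude extended square 3; +1 → 4.

IM30sr64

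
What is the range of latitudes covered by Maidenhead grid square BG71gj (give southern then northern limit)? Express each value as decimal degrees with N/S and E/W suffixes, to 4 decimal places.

Field B=1, G=6: +1·20° lon, +6·10° lat → SW at lon -160°, lat -30°.
Square 7, 1: +7·2° lon, +1·1° lat → SW at lon -146°, lat -29°.
Subsquare g=6, j=9: +6·0.0833333° lon, +9·0.0416667° lat → SW at lon -145.5°, lat -28.625°.
Cell spans 0.0833333° lon × 0.0416667° lat.
south 28.6250° S, north 28.5833° S.

28.6250° S, 28.5833° S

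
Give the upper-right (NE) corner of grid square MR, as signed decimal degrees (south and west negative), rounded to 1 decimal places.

Field M=12, R=17: +12·20° lon, +17·10° lat → SW at lon 60°, lat 80°.
Cell spans 20° lon × 10° lat. NE corner is SW corner plus one full cell.
latitude 90.0, longitude 80.0.

90.0, 80.0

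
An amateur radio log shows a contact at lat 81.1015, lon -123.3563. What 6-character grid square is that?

CR81hc

Add 180° to longitude and 90° to latitude: 56.6437, 171.1015.
Field: 56.6437/20 → 2 → C, 171.1015/10 → 17 → R; chars CR.
Square: 16.6437/2 → 8, 1.1015/1 → 1; chars 81.
Subsquare: 0.6437/0.0833333 → 7 → h, 0.1015/0.0416667 → 2 → c; chars hc.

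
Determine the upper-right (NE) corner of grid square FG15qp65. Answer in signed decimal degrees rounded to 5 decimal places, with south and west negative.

-24.35000, -76.60833

Field F=5, G=6: +5·20° lon, +6·10° lat → SW at lon -80°, lat -30°.
Square 1, 5: +1·2° lon, +5·1° lat → SW at lon -78°, lat -25°.
Subsquare q=16, p=15: +16·0.0833333° lon, +15·0.0416667° lat → SW at lon -76.6667°, lat -24.375°.
Extended square 6, 5: +6·0.00833333° lon, +5·0.00416667° lat → SW at lon -76.6167°, lat -24.3542°.
Cell spans 0.00833333° lon × 0.00416667° lat. NE corner is SW corner plus one full cell.
latitude -24.35000, longitude -76.60833.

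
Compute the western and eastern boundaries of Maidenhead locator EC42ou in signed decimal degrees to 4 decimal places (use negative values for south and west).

-90.8333, -90.7500

Field E=4, C=2: +4·20° lon, +2·10° lat → SW at lon -100°, lat -70°.
Square 4, 2: +4·2° lon, +2·1° lat → SW at lon -92°, lat -68°.
Subsquare o=14, u=20: +14·0.0833333° lon, +20·0.0416667° lat → SW at lon -90.8333°, lat -67.1667°.
Cell spans 0.0833333° lon × 0.0416667° lat.
west -90.8333, east -90.7500.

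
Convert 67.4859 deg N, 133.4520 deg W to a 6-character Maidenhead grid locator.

Offset from 180°W / 90°S: lon 46.5480°, lat 157.4859°.
Field (20°×10°, letters A–R): 46.5480/20 → 2 → C, 157.4859/10 → 15 → P; chars CP.
Square (2°×1°, digits 0–9): 6.5480/2 → 3, 7.4859/1 → 7; chars 37.
Subsquare (5′×2.5′, letters a–x): 0.5480/0.0833333 → 6 → g, 0.4859/0.0416667 → 11 → l; chars gl.

CP37gl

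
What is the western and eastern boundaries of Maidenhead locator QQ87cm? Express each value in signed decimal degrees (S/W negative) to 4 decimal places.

156.1667, 156.2500

Field Q=16, Q=16: +16·20° lon, +16·10° lat → SW at lon 140°, lat 70°.
Square 8, 7: +8·2° lon, +7·1° lat → SW at lon 156°, lat 77°.
Subsquare c=2, m=12: +2·0.0833333° lon, +12·0.0416667° lat → SW at lon 156.167°, lat 77.5°.
Cell spans 0.0833333° lon × 0.0416667° lat.
west 156.1667, east 156.2500.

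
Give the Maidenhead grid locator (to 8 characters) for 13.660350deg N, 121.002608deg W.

Offset from 180°W / 90°S: lon 58.99739°, lat 103.66035°.
Field: 58.99739/20 → 2 → C, 103.66035/10 → 10 → K; chars CK.
Square: 18.99739/2 → 9, 3.66035/1 → 3; chars 93.
Subsquare: 0.99739/0.0833333 → 11 → l, 0.66035/0.0416667 → 15 → p; chars lp.
Extended square: 0.08073/0.00833333 → 9, 0.03535/0.00416667 → 8; chars 98.

CK93lp98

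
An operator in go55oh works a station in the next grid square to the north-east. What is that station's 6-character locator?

Longitude subsquare o = 14; +1 → 15 = p.
Latitude subsquare h = 7; +1 → 8 = i.

GO55pi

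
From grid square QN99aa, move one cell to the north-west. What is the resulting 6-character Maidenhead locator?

Longitude subsquare a = 0; −1 → -1, wraps to 23 = x, carry into square.
Longitude square 9; −1 → 8.
Latitude subsquare a = 0; +1 → 1 = b.

QN89xb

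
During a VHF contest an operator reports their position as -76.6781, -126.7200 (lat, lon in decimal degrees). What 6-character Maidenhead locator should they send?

CB63ph

Offset from 180°W / 90°S: lon 53.2800°, lat 13.3219°.
Field: 53.2800/20 → 2 → C, 13.3219/10 → 1 → B; chars CB.
Square: 13.2800/2 → 6, 3.3219/1 → 3; chars 63.
Subsquare: 1.2800/0.0833333 → 15 → p, 0.3219/0.0416667 → 7 → h; chars ph.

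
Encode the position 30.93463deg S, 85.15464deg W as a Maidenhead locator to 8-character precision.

EF79kb15

Shift to the Maidenhead origin (180°W, 90°S): lon 94.84536, lat 59.06537.
Field: 94.84536/20 → 4 → E, 59.06537/10 → 5 → F; chars EF.
Square: 14.84536/2 → 7, 9.06537/1 → 9; chars 79.
Subsquare: 0.84536/0.0833333 → 10 → k, 0.06537/0.0416667 → 1 → b; chars kb.
Extended square: 0.01203/0.00833333 → 1, 0.02370/0.00416667 → 5; chars 15.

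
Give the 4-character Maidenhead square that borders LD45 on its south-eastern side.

LD54

Longitude square 4; +1 → 5.
Latitude square 5; −1 → 4.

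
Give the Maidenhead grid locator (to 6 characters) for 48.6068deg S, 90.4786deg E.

NE51fj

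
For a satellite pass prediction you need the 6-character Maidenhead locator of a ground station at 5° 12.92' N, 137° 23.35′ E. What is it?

PJ85qf

Add 180° to longitude and 90° to latitude: 317.3892, 95.2153.
Field (20°×10°, letters A–R): 317.3892/20 → 15 → P, 95.2153/10 → 9 → J; chars PJ.
Square (2°×1°, digits 0–9): 17.3892/2 → 8, 5.2153/1 → 5; chars 85.
Subsquare (5′×2.5′, letters a–x): 1.3892/0.0833333 → 16 → q, 0.2153/0.0416667 → 5 → f; chars qf.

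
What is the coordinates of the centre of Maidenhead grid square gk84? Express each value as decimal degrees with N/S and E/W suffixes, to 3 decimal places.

Field G=6, K=10: +6·20° lon, +10·10° lat → SW at lon -60°, lat 10°.
Square 8, 4: +8·2° lon, +4·1° lat → SW at lon -44°, lat 14°.
Cell spans 2° lon × 1° lat. Centre is SW corner plus half of each.
latitude 14.500° N, longitude 43.000° W.

14.500° N, 43.000° W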